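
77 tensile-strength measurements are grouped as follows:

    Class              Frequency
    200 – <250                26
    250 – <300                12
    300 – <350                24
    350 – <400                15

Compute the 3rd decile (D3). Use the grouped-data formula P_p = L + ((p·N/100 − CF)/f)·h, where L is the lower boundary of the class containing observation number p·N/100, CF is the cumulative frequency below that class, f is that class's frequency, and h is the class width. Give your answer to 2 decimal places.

244.42

N = 77; target position k = 30/100 · 77 = 23.1.
Cumulative frequencies: 26, 38, 62, 77.
Observation 23.1 falls in the class 200 – <250.
L = 200, CF = 0, f = 26, h = 50.
P30 = 200 + ((23.1 − 0)/26)·50 = 200 + 44.4231 = 244.423.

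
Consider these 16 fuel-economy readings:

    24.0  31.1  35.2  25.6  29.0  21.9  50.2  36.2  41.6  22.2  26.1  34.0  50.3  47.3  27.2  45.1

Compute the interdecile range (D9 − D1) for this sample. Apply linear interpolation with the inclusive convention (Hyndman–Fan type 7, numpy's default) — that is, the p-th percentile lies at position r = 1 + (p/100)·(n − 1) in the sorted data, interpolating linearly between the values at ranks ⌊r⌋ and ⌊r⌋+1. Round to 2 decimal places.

Sorted: 21.9, 22.2, 24.0, 25.6, 26.1, 27.2, 29.0, 31.1, 34.0, 35.2, 36.2, 41.6, 45.1, 47.3, 50.2, 50.3.
n = 16.
P10: r = 2.5; ranks 2–3 are 22.2, 24.0; interpolating gives 23.1.
P90: r = 14.5; ranks 14–15 are 47.3, 50.2; interpolating gives 48.75.
Difference: 48.75 − 23.1 = 25.65.

25.65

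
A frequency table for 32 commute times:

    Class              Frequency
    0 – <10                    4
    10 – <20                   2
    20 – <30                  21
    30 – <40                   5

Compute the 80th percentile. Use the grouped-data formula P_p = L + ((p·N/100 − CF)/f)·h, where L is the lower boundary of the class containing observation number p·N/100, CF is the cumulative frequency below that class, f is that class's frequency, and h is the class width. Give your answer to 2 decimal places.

29.33

N = 32; target position k = 80/100 · 32 = 25.6.
Cumulative frequencies: 4, 6, 27, 32.
Observation 25.6 falls in the class 20 – <30.
L = 20, CF = 6, f = 21, h = 10.
P80 = 20 + ((25.6 − 6)/21)·10 = 20 + 9.33333 = 29.3333.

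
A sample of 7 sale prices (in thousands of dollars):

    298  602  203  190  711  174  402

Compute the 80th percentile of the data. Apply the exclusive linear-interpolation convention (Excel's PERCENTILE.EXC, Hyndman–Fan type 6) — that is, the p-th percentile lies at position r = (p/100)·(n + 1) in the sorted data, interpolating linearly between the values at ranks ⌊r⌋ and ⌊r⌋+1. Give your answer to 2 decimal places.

Sorted: 174, 190, 203, 298, 402, 602, 711.
n = 7.
r = (80/100)·(7 + 1) = 6.4.
Rank 6 is 602 and rank 7 is 711.
Interpolate: 602 + 0.4·(711 − 602) = 602 + 0.4·109 = 645.6.

645.60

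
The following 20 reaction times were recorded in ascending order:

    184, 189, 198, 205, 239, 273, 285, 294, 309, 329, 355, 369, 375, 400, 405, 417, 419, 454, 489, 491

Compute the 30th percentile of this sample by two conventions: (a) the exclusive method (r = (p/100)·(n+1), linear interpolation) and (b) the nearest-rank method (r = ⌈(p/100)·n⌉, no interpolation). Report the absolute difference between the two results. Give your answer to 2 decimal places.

n = 20.
(a) r = 6.3; between ranks 6 (273) and 7 (285): 276.6.
(b) the nearest-rank method: rank 6 → 273.
|276.6 − 273| = 3.6.

3.60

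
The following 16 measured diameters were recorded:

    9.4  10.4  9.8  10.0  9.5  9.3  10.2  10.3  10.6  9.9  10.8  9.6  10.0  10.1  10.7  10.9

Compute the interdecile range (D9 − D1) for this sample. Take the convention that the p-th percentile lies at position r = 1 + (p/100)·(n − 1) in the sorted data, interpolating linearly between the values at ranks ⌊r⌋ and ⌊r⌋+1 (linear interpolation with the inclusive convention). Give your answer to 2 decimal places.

1.30

Sorted: 9.3, 9.4, 9.5, 9.6, 9.8, 9.9, 10.0, 10.0, 10.1, 10.2, 10.3, 10.4, 10.6, 10.7, 10.8, 10.9.
n = 16.
P10: r = 2.5; ranks 2–3 are 9.4, 9.5; interpolating gives 9.45.
P90: r = 14.5; ranks 14–15 are 10.7, 10.8; interpolating gives 10.75.
Difference: 10.75 − 9.45 = 1.3.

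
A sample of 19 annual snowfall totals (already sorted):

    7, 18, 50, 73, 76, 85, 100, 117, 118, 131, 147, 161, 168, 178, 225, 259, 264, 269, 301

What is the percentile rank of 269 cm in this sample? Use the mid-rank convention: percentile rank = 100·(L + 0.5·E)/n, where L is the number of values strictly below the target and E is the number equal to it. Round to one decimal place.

92.1

Count below 269: L = 17; count equal: E = 1; n = 19.
Percentile rank = 100·(17 + 0.5·1)/19 = 100·17.5/19 = 92.11.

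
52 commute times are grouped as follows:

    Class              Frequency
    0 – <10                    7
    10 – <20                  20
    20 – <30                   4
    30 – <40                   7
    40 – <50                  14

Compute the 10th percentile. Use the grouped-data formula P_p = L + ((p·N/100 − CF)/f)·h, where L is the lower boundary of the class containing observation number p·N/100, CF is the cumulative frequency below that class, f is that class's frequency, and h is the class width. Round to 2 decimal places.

N = 52; target position k = 10/100 · 52 = 5.2.
Cumulative frequencies: 7, 27, 31, 38, 52.
Observation 5.2 falls in the class 0 – <10.
L = 0, CF = 0, f = 7, h = 10.
P10 = 0 + ((5.2 − 0)/7)·10 = 0 + 7.42857 = 7.42857.

7.43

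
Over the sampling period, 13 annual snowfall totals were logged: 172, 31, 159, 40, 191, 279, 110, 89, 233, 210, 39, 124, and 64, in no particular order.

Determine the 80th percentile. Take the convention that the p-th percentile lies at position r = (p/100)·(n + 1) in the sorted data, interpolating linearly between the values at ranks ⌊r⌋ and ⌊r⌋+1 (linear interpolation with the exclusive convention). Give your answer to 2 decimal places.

214.60

Sorted: 31, 39, 40, 64, 89, 110, 124, 159, 172, 191, 210, 233, 279.
n = 13.
r = (80/100)·(13 + 1) = 11.2.
Rank 11 is 210 and rank 12 is 233.
Interpolate: 210 + 0.2·(233 − 210) = 210 + 0.2·23 = 214.6.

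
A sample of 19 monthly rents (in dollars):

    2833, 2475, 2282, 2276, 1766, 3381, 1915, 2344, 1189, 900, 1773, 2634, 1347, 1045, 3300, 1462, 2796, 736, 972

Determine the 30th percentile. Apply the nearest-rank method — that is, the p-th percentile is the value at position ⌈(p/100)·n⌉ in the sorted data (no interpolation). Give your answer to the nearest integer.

1347

Sorted: 736, 900, 972, 1045, 1189, 1347, 1462, 1766, 1773, 1915, 2276, 2282, 2344, 2475, 2634, 2796, 2833, 3300, 3381.
n = 19.
Position = ⌈30/100 · 19⌉ = ⌈5.7⌉ = 6.
The value at rank 6 is 1347.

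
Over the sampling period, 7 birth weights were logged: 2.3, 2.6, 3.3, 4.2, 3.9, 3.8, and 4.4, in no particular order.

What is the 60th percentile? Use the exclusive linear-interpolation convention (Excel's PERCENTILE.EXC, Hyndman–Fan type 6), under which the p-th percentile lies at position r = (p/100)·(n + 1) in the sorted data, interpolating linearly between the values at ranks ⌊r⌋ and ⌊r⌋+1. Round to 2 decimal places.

3.88

Sorted: 2.3, 2.6, 3.3, 3.8, 3.9, 4.2, 4.4.
n = 7.
r = (60/100)·(7 + 1) = 4.8.
Rank 4 is 3.8 and rank 5 is 3.9.
Interpolate: 3.8 + 0.8·(3.9 − 3.8) = 3.8 + 0.8·0.1 = 3.88.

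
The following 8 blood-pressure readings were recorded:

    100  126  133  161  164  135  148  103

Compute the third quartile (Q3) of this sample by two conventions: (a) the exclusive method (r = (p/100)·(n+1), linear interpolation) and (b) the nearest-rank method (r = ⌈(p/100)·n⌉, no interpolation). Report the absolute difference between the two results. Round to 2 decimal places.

9.75

Sorted: 100, 103, 126, 133, 135, 148, 161, 164.
n = 8.
(a) r = 6.75; between ranks 6 (148) and 7 (161): 157.75.
(b) the nearest-rank method: rank 6 → 148.
|157.75 − 148| = 9.75.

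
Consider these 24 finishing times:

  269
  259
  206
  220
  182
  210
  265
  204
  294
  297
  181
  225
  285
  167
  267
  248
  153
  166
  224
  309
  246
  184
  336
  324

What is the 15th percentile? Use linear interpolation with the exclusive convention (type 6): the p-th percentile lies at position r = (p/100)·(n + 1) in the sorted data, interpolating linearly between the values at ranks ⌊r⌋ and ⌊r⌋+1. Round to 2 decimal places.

177.50

Sorted: 153, 166, 167, 181, 182, 184, 204, 206, 210, 220, 224, 225, 246, 248, 259, 265, 267, 269, 285, 294, 297, 309, 324, 336.
n = 24.
r = (15/100)·(24 + 1) = 3.75.
Rank 3 is 167 and rank 4 is 181.
Interpolate: 167 + 0.75·(181 − 167) = 167 + 0.75·14 = 177.5.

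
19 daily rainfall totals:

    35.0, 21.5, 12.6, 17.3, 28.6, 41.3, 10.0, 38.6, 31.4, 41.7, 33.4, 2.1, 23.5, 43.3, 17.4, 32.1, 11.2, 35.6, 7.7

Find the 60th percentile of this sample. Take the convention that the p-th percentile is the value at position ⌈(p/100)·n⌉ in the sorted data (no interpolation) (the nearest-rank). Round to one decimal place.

32.1

Sorted: 2.1, 7.7, 10.0, 11.2, 12.6, 17.3, 17.4, 21.5, 23.5, 28.6, 31.4, 32.1, 33.4, 35.0, 35.6, 38.6, 41.3, 41.7, 43.3.
n = 19.
Position = ⌈60/100 · 19⌉ = ⌈11.4⌉ = 12.
The value at rank 12 is 32.1.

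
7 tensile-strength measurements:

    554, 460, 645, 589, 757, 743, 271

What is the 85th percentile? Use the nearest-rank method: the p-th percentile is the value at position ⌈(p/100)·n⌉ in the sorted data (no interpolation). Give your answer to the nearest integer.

743

Sorted: 271, 460, 554, 589, 645, 743, 757.
n = 7.
Position = ⌈85/100 · 7⌉ = ⌈5.95⌉ = 6.
The value at rank 6 is 743.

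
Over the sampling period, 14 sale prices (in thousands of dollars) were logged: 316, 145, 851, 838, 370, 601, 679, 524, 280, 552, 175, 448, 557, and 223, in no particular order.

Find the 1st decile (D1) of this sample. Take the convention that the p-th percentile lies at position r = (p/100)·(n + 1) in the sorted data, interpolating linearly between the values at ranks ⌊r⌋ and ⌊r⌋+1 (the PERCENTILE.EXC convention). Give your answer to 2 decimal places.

160.00

Sorted: 145, 175, 223, 280, 316, 370, 448, 524, 552, 557, 601, 679, 838, 851.
n = 14.
r = (10/100)·(14 + 1) = 1.5.
Rank 1 is 145 and rank 2 is 175.
Interpolate: 145 + 0.5·(175 − 145) = 145 + 0.5·30 = 160.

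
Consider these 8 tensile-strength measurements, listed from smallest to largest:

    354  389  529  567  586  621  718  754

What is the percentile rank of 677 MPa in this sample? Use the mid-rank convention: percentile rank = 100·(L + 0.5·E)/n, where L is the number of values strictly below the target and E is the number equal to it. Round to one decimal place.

75.0

Count below 677: L = 6; count equal: E = 0; n = 8.
Percentile rank = 100·(6 + 0.5·0)/8 = 100·6/8 = 75.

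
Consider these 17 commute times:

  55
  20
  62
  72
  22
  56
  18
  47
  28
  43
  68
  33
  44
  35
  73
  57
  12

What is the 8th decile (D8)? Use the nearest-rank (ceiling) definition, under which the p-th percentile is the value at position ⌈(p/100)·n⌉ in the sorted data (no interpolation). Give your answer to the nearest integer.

Sorted: 12, 18, 20, 22, 28, 33, 35, 43, 44, 47, 55, 56, 57, 62, 68, 72, 73.
n = 17.
Position = ⌈80/100 · 17⌉ = ⌈13.6⌉ = 14.
The value at rank 14 is 62.

62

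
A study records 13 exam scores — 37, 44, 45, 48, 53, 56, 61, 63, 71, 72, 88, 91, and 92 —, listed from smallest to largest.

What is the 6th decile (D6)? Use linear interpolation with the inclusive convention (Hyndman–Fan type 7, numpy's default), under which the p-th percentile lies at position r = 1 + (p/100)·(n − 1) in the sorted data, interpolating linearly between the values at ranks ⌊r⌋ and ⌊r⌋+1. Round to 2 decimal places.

n = 13.
r = 1 + (60/100)·(13 − 1) = 1 + 7.2 = 8.2.
Rank 8 is 63 and rank 9 is 71.
Interpolate: 63 + 0.2·(71 − 63) = 63 + 0.2·8 = 64.6.

64.60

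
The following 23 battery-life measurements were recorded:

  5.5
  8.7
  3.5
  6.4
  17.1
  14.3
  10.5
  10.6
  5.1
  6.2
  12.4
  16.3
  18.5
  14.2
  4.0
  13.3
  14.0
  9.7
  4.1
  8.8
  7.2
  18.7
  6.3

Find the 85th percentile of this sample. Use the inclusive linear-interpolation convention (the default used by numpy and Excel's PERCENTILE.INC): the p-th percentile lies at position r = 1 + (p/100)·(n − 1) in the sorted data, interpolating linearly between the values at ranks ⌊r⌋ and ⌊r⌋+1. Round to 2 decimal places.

15.70

Sorted: 3.5, 4.0, 4.1, 5.1, 5.5, 6.2, 6.3, 6.4, 7.2, 8.7, 8.8, 9.7, 10.5, 10.6, 12.4, 13.3, 14.0, 14.2, 14.3, 16.3, 17.1, 18.5, 18.7.
n = 23.
r = 1 + (85/100)·(23 − 1) = 1 + 18.7 = 19.7.
Rank 19 is 14.3 and rank 20 is 16.3.
Interpolate: 14.3 + 0.7·(16.3 − 14.3) = 14.3 + 0.7·2 = 15.7.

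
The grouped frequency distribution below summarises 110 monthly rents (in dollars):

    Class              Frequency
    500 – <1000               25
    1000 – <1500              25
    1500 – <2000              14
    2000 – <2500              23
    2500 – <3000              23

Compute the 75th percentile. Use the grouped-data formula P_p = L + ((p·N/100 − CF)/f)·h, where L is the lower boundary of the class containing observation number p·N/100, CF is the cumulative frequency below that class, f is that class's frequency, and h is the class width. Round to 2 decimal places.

2402.17

N = 110; target position k = 75/100 · 110 = 82.5.
Cumulative frequencies: 25, 50, 64, 87, 110.
Observation 82.5 falls in the class 2000 – <2500.
L = 2000, CF = 64, f = 23, h = 500.
P75 = 2000 + ((82.5 − 64)/23)·500 = 2000 + 402.174 = 2402.17.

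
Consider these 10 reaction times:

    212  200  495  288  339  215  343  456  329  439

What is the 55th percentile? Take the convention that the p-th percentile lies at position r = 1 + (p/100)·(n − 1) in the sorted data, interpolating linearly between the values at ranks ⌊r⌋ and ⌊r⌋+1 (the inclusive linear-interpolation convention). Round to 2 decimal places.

338.50

Sorted: 200, 212, 215, 288, 329, 339, 343, 439, 456, 495.
n = 10.
r = 1 + (55/100)·(10 − 1) = 1 + 4.95 = 5.95.
Rank 5 is 329 and rank 6 is 339.
Interpolate: 329 + 0.95·(339 − 329) = 329 + 0.95·10 = 338.5.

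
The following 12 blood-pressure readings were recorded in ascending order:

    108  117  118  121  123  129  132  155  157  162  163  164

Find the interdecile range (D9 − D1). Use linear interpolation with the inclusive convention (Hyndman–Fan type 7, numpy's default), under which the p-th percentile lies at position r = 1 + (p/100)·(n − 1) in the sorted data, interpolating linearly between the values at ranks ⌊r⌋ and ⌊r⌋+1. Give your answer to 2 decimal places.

n = 12.
P10: r = 2.1; ranks 2–3 are 117, 118; interpolating gives 117.1.
P90: r = 10.9; ranks 10–11 are 162, 163; interpolating gives 162.9.
Difference: 162.9 − 117.1 = 45.8.

45.80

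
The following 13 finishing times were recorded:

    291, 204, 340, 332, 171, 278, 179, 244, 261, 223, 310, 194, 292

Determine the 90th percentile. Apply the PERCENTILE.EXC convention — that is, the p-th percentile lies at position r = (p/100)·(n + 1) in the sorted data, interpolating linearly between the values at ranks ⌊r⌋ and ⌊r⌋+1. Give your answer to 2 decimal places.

336.80

Sorted: 171, 179, 194, 204, 223, 244, 261, 278, 291, 292, 310, 332, 340.
n = 13.
r = (90/100)·(13 + 1) = 12.6.
Rank 12 is 332 and rank 13 is 340.
Interpolate: 332 + 0.6·(340 − 332) = 332 + 0.6·8 = 336.8.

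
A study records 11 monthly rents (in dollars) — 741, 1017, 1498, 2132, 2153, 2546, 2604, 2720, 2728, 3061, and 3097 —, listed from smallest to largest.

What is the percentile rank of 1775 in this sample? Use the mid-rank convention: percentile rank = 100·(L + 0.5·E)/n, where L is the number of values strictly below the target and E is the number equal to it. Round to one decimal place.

27.3

Count below 1775: L = 3; count equal: E = 0; n = 11.
Percentile rank = 100·(3 + 0.5·0)/11 = 100·3/11 = 27.27.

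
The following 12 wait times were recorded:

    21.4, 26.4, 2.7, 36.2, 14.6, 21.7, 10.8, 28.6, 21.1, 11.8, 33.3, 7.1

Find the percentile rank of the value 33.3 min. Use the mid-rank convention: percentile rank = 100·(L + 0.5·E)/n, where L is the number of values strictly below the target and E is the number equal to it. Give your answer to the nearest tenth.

Sorted: 2.7, 7.1, 10.8, 11.8, 14.6, 21.1, 21.4, 21.7, 26.4, 28.6, 33.3, 36.2.
Count below 33.3: L = 10; count equal: E = 1; n = 12.
Percentile rank = 100·(10 + 0.5·1)/12 = 100·10.5/12 = 87.5.

87.5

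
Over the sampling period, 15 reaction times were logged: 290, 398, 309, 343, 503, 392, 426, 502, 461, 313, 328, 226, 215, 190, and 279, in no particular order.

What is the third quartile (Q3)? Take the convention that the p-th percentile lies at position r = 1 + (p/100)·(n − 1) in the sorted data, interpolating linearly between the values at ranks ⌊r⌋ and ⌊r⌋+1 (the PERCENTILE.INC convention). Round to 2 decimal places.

Sorted: 190, 215, 226, 279, 290, 309, 313, 328, 343, 392, 398, 426, 461, 502, 503.
n = 15.
r = 1 + (75/100)·(15 − 1) = 1 + 10.5 = 11.5.
Rank 11 is 398 and rank 12 is 426.
Interpolate: 398 + 0.5·(426 − 398) = 398 + 0.5·28 = 412.

412.00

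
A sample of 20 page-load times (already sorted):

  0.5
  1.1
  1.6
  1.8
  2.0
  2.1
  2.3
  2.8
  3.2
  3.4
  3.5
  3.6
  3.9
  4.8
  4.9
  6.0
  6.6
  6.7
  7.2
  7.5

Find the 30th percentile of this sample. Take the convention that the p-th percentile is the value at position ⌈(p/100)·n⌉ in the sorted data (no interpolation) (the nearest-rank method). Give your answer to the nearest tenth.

2.1

n = 20.
Position = ⌈30/100 · 20⌉ = ⌈6⌉ = 6.
The value at rank 6 is 2.1.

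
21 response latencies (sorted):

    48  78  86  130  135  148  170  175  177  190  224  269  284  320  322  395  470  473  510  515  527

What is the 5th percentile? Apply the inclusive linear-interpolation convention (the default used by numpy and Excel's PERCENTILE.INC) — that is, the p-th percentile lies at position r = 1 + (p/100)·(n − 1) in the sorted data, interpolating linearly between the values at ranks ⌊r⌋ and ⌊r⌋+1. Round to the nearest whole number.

78

n = 21.
r = 1 + (5/100)·(21 − 1) = 1 + 1 = 2.
r is an integer, so P5 is the value at rank 2: 78.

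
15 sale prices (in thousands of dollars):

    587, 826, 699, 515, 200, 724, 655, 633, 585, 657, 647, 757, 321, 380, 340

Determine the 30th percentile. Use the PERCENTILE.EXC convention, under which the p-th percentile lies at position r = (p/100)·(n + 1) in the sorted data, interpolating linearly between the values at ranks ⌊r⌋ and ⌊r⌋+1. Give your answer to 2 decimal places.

Sorted: 200, 321, 340, 380, 515, 585, 587, 633, 647, 655, 657, 699, 724, 757, 826.
n = 15.
r = (30/100)·(15 + 1) = 4.8.
Rank 4 is 380 and rank 5 is 515.
Interpolate: 380 + 0.8·(515 − 380) = 380 + 0.8·135 = 488.

488.00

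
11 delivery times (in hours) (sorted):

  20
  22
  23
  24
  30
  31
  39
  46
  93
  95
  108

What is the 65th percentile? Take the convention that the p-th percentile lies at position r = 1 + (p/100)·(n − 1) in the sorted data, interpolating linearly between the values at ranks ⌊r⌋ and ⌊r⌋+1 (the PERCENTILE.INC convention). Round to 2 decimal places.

n = 11.
r = 1 + (65/100)·(11 − 1) = 1 + 6.5 = 7.5.
Rank 7 is 39 and rank 8 is 46.
Interpolate: 39 + 0.5·(46 − 39) = 39 + 0.5·7 = 42.5.

42.50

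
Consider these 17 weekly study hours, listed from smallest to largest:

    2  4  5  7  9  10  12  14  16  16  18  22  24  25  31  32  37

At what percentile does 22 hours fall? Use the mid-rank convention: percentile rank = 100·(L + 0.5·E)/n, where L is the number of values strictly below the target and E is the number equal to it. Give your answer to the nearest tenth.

67.6

Count below 22: L = 11; count equal: E = 1; n = 17.
Percentile rank = 100·(11 + 0.5·1)/17 = 100·11.5/17 = 67.65.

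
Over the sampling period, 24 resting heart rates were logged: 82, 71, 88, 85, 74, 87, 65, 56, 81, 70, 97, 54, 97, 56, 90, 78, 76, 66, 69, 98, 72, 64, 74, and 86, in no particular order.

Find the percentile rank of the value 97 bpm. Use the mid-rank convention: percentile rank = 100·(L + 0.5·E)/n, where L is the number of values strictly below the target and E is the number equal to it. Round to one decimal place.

91.7

Sorted: 54, 56, 56, 64, 65, 66, 69, 70, 71, 72, 74, 74, 76, 78, 81, 82, 85, 86, 87, 88, 90, 97, 97, 98.
Count below 97: L = 21; count equal: E = 2; n = 24.
Percentile rank = 100·(21 + 0.5·2)/24 = 100·22/24 = 91.67.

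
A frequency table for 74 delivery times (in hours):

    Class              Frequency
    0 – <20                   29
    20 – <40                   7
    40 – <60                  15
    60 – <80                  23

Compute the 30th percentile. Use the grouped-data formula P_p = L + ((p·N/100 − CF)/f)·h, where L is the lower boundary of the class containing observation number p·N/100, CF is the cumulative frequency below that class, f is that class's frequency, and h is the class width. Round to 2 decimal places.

N = 74; target position k = 30/100 · 74 = 22.2.
Cumulative frequencies: 29, 36, 51, 74.
Observation 22.2 falls in the class 0 – <20.
L = 0, CF = 0, f = 29, h = 20.
P30 = 0 + ((22.2 − 0)/29)·20 = 0 + 15.3103 = 15.3103.

15.31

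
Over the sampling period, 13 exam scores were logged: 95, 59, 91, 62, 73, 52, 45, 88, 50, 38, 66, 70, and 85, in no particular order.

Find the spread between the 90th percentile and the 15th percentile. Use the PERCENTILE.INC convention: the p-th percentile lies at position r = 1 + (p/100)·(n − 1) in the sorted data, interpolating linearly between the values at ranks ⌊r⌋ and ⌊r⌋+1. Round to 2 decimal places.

41.40

Sorted: 38, 45, 50, 52, 59, 62, 66, 70, 73, 85, 88, 91, 95.
n = 13.
P15: r = 2.8; ranks 2–3 are 45, 50; interpolating gives 49.
P90: r = 11.8; ranks 11–12 are 88, 91; interpolating gives 90.4.
Difference: 90.4 − 49 = 41.4.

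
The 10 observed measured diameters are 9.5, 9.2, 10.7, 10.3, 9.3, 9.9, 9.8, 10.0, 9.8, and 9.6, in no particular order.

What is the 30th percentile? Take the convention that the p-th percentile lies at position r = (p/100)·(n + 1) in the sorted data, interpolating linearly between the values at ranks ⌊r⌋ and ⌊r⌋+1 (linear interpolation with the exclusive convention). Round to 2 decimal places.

Sorted: 9.2, 9.3, 9.5, 9.6, 9.8, 9.8, 9.9, 10.0, 10.3, 10.7.
n = 10.
r = (30/100)·(10 + 1) = 3.3.
Rank 3 is 9.5 and rank 4 is 9.6.
Interpolate: 9.5 + 0.3·(9.6 − 9.5) = 9.5 + 0.3·0.1 = 9.53.

9.53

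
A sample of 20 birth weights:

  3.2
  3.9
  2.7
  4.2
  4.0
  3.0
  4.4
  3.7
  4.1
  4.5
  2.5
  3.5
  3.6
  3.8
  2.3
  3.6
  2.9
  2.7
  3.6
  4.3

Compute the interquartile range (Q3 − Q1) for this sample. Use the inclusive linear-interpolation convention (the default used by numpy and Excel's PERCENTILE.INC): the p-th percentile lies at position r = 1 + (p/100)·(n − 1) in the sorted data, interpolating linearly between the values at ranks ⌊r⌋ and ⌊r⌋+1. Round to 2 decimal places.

1.05

Sorted: 2.3, 2.5, 2.7, 2.7, 2.9, 3.0, 3.2, 3.5, 3.6, 3.6, 3.6, 3.7, 3.8, 3.9, 4.0, 4.1, 4.2, 4.3, 4.4, 4.5.
n = 20.
P25: r = 5.75; ranks 5–6 are 2.9, 3.0; interpolating gives 2.975.
P75: r = 15.25; ranks 15–16 are 4.0, 4.1; interpolating gives 4.025.
Difference: 4.025 − 2.975 = 1.05.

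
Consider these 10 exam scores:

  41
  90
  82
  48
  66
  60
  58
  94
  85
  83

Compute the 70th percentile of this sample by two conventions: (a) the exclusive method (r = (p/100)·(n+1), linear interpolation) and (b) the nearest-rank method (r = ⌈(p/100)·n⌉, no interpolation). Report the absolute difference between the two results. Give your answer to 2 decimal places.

1.40

Sorted: 41, 48, 58, 60, 66, 82, 83, 85, 90, 94.
n = 10.
(a) r = 7.7; between ranks 7 (83) and 8 (85): 84.4.
(b) the nearest-rank method: rank 7 → 83.
|84.4 − 83| = 1.4.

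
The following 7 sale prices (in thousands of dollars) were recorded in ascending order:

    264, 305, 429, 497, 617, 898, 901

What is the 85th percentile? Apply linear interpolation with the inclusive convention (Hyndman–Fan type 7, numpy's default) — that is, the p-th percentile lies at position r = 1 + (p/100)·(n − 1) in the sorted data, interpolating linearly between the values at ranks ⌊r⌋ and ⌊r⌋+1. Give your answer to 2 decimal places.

n = 7.
r = 1 + (85/100)·(7 − 1) = 1 + 5.1 = 6.1.
Rank 6 is 898 and rank 7 is 901.
Interpolate: 898 + 0.1·(901 − 898) = 898 + 0.1·3 = 898.3.

898.30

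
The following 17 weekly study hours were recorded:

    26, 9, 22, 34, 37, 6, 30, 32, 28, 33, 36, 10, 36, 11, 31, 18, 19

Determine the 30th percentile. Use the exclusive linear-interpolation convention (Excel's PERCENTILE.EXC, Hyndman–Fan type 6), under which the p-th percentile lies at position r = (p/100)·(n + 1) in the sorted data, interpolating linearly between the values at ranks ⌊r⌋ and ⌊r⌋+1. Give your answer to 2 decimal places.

18.40

Sorted: 6, 9, 10, 11, 18, 19, 22, 26, 28, 30, 31, 32, 33, 34, 36, 36, 37.
n = 17.
r = (30/100)·(17 + 1) = 5.4.
Rank 5 is 18 and rank 6 is 19.
Interpolate: 18 + 0.4·(19 − 18) = 18 + 0.4·1 = 18.4.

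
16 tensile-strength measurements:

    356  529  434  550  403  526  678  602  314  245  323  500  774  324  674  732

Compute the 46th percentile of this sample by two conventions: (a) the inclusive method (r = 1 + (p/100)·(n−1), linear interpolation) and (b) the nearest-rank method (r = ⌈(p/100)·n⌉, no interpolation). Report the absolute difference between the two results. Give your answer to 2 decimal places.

Sorted: 245, 314, 323, 324, 356, 403, 434, 500, 526, 529, 550, 602, 674, 678, 732, 774.
n = 16.
(a) r = 7.9; between ranks 7 (434) and 8 (500): 493.4.
(b) the nearest-rank method: rank 8 → 500.
|493.4 − 500| = 6.6.

6.60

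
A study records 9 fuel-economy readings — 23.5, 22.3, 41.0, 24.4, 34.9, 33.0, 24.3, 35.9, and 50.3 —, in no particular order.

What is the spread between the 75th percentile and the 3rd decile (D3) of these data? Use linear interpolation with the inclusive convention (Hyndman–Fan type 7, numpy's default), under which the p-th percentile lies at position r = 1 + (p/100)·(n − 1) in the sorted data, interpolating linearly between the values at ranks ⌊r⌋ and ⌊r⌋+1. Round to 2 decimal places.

Sorted: 22.3, 23.5, 24.3, 24.4, 33.0, 34.9, 35.9, 41.0, 50.3.
n = 9.
P30: r = 3.4; ranks 3–4 are 24.3, 24.4; interpolating gives 24.34.
P75: r = 7 (integer) → 35.9.
Difference: 35.9 − 24.34 = 11.56.

11.56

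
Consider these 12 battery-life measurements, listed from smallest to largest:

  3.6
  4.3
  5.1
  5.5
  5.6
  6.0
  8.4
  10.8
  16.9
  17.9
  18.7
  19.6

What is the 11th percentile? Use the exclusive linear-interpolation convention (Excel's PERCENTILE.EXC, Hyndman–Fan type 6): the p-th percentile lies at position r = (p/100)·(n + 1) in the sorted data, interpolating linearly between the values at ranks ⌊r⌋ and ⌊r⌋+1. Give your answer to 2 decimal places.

3.90

n = 12.
r = (11/100)·(12 + 1) = 1.43.
Rank 1 is 3.6 and rank 2 is 4.3.
Interpolate: 3.6 + 0.43·(4.3 − 3.6) = 3.6 + 0.43·0.7 = 3.901.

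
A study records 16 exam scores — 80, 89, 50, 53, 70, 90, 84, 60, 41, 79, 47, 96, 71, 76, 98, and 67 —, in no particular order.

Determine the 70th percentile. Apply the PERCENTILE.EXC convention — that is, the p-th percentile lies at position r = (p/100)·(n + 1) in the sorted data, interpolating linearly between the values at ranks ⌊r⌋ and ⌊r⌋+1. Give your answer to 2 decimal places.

83.60

Sorted: 41, 47, 50, 53, 60, 67, 70, 71, 76, 79, 80, 84, 89, 90, 96, 98.
n = 16.
r = (70/100)·(16 + 1) = 11.9.
Rank 11 is 80 and rank 12 is 84.
Interpolate: 80 + 0.9·(84 − 80) = 80 + 0.9·4 = 83.6.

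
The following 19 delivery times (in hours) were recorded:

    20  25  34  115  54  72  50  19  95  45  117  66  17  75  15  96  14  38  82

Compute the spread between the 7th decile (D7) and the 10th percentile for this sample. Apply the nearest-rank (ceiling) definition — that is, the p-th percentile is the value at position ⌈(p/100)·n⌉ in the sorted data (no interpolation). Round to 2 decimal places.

60.00

Sorted: 14, 15, 17, 19, 20, 25, 34, 38, 45, 50, 54, 66, 72, 75, 82, 95, 96, 115, 117.
n = 19.
P10: rank ⌈10/100·19⌉ = 2 → 15.
P70: rank ⌈70/100·19⌉ = 14 → 75.
Difference: 75 − 15 = 60.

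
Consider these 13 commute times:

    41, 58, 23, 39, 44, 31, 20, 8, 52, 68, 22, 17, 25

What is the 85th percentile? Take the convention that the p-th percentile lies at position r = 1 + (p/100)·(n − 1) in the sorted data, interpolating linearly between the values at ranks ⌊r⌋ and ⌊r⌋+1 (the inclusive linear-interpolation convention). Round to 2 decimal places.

Sorted: 8, 17, 20, 22, 23, 25, 31, 39, 41, 44, 52, 58, 68.
n = 13.
r = 1 + (85/100)·(13 − 1) = 1 + 10.2 = 11.2.
Rank 11 is 52 and rank 12 is 58.
Interpolate: 52 + 0.2·(58 − 52) = 52 + 0.2·6 = 53.2.

53.20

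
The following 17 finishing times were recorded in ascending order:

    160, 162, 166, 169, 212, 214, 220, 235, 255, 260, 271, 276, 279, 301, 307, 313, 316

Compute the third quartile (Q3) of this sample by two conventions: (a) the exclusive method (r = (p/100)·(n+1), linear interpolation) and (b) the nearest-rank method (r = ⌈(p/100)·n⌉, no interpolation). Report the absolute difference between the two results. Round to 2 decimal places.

11.00

n = 17.
(a) r = 13.5; between ranks 13 (279) and 14 (301): 290.
(b) the nearest-rank method: rank 13 → 279.
|290 − 279| = 11.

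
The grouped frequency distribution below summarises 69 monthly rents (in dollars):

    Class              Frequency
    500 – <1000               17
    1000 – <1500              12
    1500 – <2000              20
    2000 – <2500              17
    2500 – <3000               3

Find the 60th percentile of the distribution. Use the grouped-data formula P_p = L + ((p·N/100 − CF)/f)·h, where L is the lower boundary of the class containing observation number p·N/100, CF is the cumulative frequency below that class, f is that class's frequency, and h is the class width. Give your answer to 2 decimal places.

N = 69; target position k = 60/100 · 69 = 41.4.
Cumulative frequencies: 17, 29, 49, 66, 69.
Observation 41.4 falls in the class 1500 – <2000.
L = 1500, CF = 29, f = 20, h = 500.
P60 = 1500 + ((41.4 − 29)/20)·500 = 1500 + 310 = 1810.

1810.00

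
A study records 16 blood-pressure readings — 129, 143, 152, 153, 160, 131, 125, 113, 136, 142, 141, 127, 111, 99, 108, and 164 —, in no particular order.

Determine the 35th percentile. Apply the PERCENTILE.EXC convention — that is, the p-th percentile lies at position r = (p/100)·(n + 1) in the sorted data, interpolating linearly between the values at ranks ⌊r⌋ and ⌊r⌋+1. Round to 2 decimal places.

126.90

Sorted: 99, 108, 111, 113, 125, 127, 129, 131, 136, 141, 142, 143, 152, 153, 160, 164.
n = 16.
r = (35/100)·(16 + 1) = 5.95.
Rank 5 is 125 and rank 6 is 127.
Interpolate: 125 + 0.95·(127 − 125) = 125 + 0.95·2 = 126.9.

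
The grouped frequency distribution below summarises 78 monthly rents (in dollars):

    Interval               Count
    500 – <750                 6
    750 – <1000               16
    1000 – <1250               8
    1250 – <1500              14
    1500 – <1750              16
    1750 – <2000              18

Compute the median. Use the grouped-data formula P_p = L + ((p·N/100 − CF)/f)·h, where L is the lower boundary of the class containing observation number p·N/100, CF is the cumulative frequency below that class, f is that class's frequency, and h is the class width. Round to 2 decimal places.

1410.71

N = 78; target position k = 50/100 · 78 = 39.
Cumulative frequencies: 6, 22, 30, 44, 60, 78.
Observation 39 falls in the class 1250 – <1500.
L = 1250, CF = 30, f = 14, h = 250.
P50 = 1250 + ((39 − 30)/14)·250 = 1250 + 160.714 = 1410.71.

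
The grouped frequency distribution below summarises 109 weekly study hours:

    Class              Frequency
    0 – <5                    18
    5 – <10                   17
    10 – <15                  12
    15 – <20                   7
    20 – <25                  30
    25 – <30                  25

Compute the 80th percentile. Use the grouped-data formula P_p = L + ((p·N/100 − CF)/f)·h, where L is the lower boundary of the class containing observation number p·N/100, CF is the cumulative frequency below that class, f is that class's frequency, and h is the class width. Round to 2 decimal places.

25.64

N = 109; target position k = 80/100 · 109 = 87.2.
Cumulative frequencies: 18, 35, 47, 54, 84, 109.
Observation 87.2 falls in the class 25 – <30.
L = 25, CF = 84, f = 25, h = 5.
P80 = 25 + ((87.2 − 84)/25)·5 = 25 + 0.64 = 25.64.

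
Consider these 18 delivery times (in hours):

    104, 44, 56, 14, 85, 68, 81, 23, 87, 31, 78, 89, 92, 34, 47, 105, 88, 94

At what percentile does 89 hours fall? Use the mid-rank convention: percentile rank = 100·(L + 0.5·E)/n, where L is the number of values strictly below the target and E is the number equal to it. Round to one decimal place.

Sorted: 14, 23, 31, 34, 44, 47, 56, 68, 78, 81, 85, 87, 88, 89, 92, 94, 104, 105.
Count below 89: L = 13; count equal: E = 1; n = 18.
Percentile rank = 100·(13 + 0.5·1)/18 = 100·13.5/18 = 75.

75.0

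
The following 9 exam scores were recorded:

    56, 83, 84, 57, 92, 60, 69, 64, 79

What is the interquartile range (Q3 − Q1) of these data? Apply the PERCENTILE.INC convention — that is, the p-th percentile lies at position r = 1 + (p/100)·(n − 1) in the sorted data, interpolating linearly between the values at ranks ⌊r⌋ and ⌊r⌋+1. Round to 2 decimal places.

23.00

Sorted: 56, 57, 60, 64, 69, 79, 83, 84, 92.
n = 9.
P25: r = 3 (integer) → 60.
P75: r = 7 (integer) → 83.
Difference: 83 − 60 = 23.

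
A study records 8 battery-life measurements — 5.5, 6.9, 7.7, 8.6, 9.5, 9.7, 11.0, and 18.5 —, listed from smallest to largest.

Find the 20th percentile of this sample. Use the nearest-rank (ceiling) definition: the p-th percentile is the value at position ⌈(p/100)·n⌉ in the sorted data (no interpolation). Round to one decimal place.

n = 8.
Position = ⌈20/100 · 8⌉ = ⌈1.6⌉ = 2.
The value at rank 2 is 6.9.

6.9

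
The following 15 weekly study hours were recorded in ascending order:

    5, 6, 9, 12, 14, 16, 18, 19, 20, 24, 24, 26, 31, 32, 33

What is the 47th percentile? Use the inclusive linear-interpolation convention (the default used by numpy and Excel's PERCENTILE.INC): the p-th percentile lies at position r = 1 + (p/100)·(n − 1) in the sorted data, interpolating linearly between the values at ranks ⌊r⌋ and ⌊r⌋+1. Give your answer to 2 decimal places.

18.58

n = 15.
r = 1 + (47/100)·(15 − 1) = 1 + 6.58 = 7.58.
Rank 7 is 18 and rank 8 is 19.
Interpolate: 18 + 0.58·(19 − 18) = 18 + 0.58·1 = 18.58.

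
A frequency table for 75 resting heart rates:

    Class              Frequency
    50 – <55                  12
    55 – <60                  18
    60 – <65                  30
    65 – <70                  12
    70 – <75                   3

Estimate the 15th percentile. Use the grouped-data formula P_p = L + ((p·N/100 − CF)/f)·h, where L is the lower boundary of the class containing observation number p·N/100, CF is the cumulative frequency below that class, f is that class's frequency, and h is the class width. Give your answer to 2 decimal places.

54.69

N = 75; target position k = 15/100 · 75 = 11.25.
Cumulative frequencies: 12, 30, 60, 72, 75.
Observation 11.25 falls in the class 50 – <55.
L = 50, CF = 0, f = 12, h = 5.
P15 = 50 + ((11.25 − 0)/12)·5 = 50 + 4.6875 = 54.6875.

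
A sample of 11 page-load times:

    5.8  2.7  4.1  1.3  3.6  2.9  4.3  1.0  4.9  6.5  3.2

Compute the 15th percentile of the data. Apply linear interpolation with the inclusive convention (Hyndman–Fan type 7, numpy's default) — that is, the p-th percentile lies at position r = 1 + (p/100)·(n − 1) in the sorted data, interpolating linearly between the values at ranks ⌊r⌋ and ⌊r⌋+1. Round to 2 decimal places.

Sorted: 1.0, 1.3, 2.7, 2.9, 3.2, 3.6, 4.1, 4.3, 4.9, 5.8, 6.5.
n = 11.
r = 1 + (15/100)·(11 − 1) = 1 + 1.5 = 2.5.
Rank 2 is 1.3 and rank 3 is 2.7.
Interpolate: 1.3 + 0.5·(2.7 − 1.3) = 1.3 + 0.5·1.4 = 2.

2.00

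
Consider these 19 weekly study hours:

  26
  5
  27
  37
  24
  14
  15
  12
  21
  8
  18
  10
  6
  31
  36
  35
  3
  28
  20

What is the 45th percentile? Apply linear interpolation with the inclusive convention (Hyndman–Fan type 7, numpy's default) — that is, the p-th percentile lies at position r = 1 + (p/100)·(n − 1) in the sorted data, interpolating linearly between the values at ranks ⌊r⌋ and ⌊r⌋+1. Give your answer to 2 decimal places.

18.20

Sorted: 3, 5, 6, 8, 10, 12, 14, 15, 18, 20, 21, 24, 26, 27, 28, 31, 35, 36, 37.
n = 19.
r = 1 + (45/100)·(19 − 1) = 1 + 8.1 = 9.1.
Rank 9 is 18 and rank 10 is 20.
Interpolate: 18 + 0.1·(20 − 18) = 18 + 0.1·2 = 18.2.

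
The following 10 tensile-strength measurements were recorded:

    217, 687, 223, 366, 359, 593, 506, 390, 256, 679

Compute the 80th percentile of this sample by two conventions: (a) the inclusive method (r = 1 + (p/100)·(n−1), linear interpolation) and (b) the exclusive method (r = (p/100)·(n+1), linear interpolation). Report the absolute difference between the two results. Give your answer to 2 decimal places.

51.60

Sorted: 217, 223, 256, 359, 366, 390, 506, 593, 679, 687.
n = 10.
(a) r = 8.2; between ranks 8 (593) and 9 (679): 610.2.
(b) r = 8.8; between ranks 8 (593) and 9 (679): 661.8.
|610.2 − 661.8| = 51.6.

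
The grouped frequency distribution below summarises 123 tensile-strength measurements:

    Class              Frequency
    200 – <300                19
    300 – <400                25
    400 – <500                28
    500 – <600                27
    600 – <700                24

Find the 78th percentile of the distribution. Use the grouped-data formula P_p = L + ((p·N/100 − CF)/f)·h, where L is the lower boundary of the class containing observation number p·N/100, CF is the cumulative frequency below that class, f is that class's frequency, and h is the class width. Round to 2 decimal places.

588.67

N = 123; target position k = 78/100 · 123 = 95.94.
Cumulative frequencies: 19, 44, 72, 99, 123.
Observation 95.94 falls in the class 500 – <600.
L = 500, CF = 72, f = 27, h = 100.
P78 = 500 + ((95.94 − 72)/27)·100 = 500 + 88.6667 = 588.667.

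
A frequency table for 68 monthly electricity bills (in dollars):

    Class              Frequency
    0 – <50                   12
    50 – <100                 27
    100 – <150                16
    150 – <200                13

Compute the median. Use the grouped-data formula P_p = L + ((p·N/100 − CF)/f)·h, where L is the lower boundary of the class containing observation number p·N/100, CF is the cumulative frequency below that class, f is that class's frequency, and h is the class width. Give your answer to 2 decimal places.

N = 68; target position k = 50/100 · 68 = 34.
Cumulative frequencies: 12, 39, 55, 68.
Observation 34 falls in the class 50 – <100.
L = 50, CF = 12, f = 27, h = 50.
P50 = 50 + ((34 − 12)/27)·50 = 50 + 40.7407 = 90.7407.

90.74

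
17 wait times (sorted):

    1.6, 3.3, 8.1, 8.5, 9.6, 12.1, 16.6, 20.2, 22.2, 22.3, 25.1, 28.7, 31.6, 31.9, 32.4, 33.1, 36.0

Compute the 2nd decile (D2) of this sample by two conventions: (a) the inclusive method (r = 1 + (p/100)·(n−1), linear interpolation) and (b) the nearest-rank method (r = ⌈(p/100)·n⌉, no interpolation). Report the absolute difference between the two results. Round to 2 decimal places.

0.22

n = 17.
(a) r = 4.2; between ranks 4 (8.5) and 5 (9.6): 8.72.
(b) the nearest-rank method: rank 4 → 8.5.
|8.72 − 8.5| = 0.22.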